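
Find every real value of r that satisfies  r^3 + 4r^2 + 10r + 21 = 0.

Possible rational roots are divisors of 21. Testing r = -3 gives 0, so (r + 3) is a factor.
Divide: r^3 + 4r^2 + 10r + 21 = (r + 3)(r^2 + r + 7).
The quadratic r^2 + r + 7 has discriminant -27 < 0, so no further real roots.

r = -3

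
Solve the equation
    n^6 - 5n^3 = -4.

n = 1 or n = 1.5874

Let u = n^3. The equation becomes u^2 - 5u + 4 = 0.
Factor: (u - 4)(u - 1) = 0, so u = 4 or u = 1.
n^3 = 4 gives n = (4)^(1/3) ~= 1.5874.
n^3 = 1 gives n = 1.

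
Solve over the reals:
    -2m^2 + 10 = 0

Discriminant: (0)^2 - 4*(-2)*10 = 80.
Quadratic formula: m = (0 +/- sqrt(80)) / (-4).
So m = -sqrt(5) ~= -2.2361 or m = sqrt(5) ~= 2.2361.

m = -2.2361 or m = 2.2361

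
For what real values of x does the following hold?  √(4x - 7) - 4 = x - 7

x = 8

Isolate the radical: √(4x - 7) = x - 3.
Square both sides: 4x - 7 = (x - 3)².
Expand and rearrange: x² - 10x + 16 = 0.
Solving gives x = 8 or x = 2.
Check each candidate in the original equation:
  x = 8: √(25) = 5, while x - 3 = 5 — valid.
  x = 2: √(1) = 1, while x - 3 = -1 — extraneous.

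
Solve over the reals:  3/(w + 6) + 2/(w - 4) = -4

w = -6.7865 or w = 3.5365

Multiply both sides by (w + 6)(w - 4):
3(w - 4) + 2(w + 6) = -4(w + 6)(w - 4).
Expand and collect terms: -4w² - 13w + 96 = 0.
By the quadratic formula, w = (13 ± √1705) / -8, so w ≈ -6.7865 or w ≈ 3.5365.
Neither value makes a denominator zero (w ≠ -6, w ≠ 4), so both are valid.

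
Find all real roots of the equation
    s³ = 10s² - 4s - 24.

s = -1.2915 or s = 2 or s = 9.2915

Rearrange: s³ - 10s² + 4s + 24 = 0.
Possible rational roots are divisors of 24. Testing s = 2 gives 0, so (s - 2) is a factor.
Divide: s³ - 10s² + 4s + 24 = (s - 2)(s² - 8s - 12).
Apply the quadratic formula to s² - 8s - 12 = 0: s = (8 ± √112)/2, i.e. s ≈ 9.2915 or s ≈ -1.2915.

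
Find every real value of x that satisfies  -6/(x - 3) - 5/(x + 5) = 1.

Multiply both sides by (x - 3)(x + 5):
-6(x + 5) - 5(x - 3) = (x - 3)(x + 5).
Expand and collect terms: x² + 13x = 0.
Factor or apply the quadratic formula: x = 0 or x = -13.
Neither value makes a denominator zero (x ≠ 3, x ≠ -5), so both are valid.

x = -13 or x = 0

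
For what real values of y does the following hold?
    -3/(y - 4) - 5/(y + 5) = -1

Multiply both sides by (y - 4)(y + 5):
-3(y + 5) - 5(y - 4) = -(y - 4)(y + 5).
Expand and collect terms: -y^2 + 7y + 15 = 0.
By the quadratic formula, y = (-7 +/- sqrt(109)) / -2, so y ~= -1.7202 or y ~= 8.7202.
Neither value makes a denominator zero (y != 4, y != -5), so both are valid.

y = -1.7202 or y = 8.7202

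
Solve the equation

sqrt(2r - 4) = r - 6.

r = 10

Square both sides: 2r - 4 = (r - 6)^2.
Expand and rearrange: r^2 - 14r + 40 = 0.
Solving gives r = 10 or r = 4.
Check each candidate in the original equation:
  r = 10: sqrt(16) = 4, while r - 6 = 4 — valid.
  r = 4: sqrt(4) = 2, while r - 6 = -2 — extraneous.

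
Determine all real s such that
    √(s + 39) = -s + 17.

s = 10

Square both sides: s + 39 = (-s + 17)².
Expand and rearrange: s² - 35s + 250 = 0.
Solving gives s = 25 or s = 10.
Check each candidate in the original equation:
  s = 25: √(64) = 8, while -s + 17 = -8 — extraneous.
  s = 10: √(49) = 7, while -s + 17 = 7 — valid.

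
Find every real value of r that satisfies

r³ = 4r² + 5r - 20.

r = -2.2361 or r = 2.2361 or r = 4

Rearrange: r³ - 4r² - 5r + 20 = 0.
Possible rational roots are divisors of 20. Testing r = 4 gives 0, so (r - 4) is a factor.
Divide: r³ - 4r² - 5r + 20 = (r - 4)(r² - 5).
Apply the quadratic formula to r² - 5 = 0: r = (0 ± √20)/2, i.e. r ≈ 2.2361 or r ≈ -2.2361.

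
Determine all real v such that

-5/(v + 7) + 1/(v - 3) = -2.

Multiply both sides by (v + 7)(v - 3):
-5(v - 3) + (v + 7) = -2(v + 7)(v - 3).
Expand and collect terms: -2v^2 - 4v + 20 = 0.
By the quadratic formula, v = (4 +/- sqrt(176)) / -4, so v ~= -4.3166 or v ~= 2.3166.
Neither value makes a denominator zero (v != -7, v != 3), so both are valid.

v = -4.3166 or v = 2.3166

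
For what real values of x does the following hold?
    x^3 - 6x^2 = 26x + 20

Rearrange: x^3 - 6x^2 - 26x - 20 = 0.
Possible rational roots are divisors of -20. Testing x = -2 gives 0, so (x + 2) is a factor.
Divide: x^3 - 6x^2 - 26x - 20 = (x + 2)(x^2 - 8x - 10).
Apply the quadratic formula to x^2 - 8x - 10 = 0: x = (8 +/- sqrt(104))/2, i.e. x ~= 9.099 or x ~= -1.099.

x = -2 or x = -1.099 or x = 9.099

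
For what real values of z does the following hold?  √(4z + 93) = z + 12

Square both sides: 4z + 93 = (z + 12)².
Expand and rearrange: z² + 20z + 51 = 0.
Solving gives z = -3 or z = -17.
Check each candidate in the original equation:
  z = -3: √(81) = 9, while z + 12 = 9 — valid.
  z = -17: √(25) = 5, while z + 12 = -5 — extraneous.

z = -3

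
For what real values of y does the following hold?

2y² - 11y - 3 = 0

y = -0.2604 or y = 5.7604

Discriminant: (-11)² − 4·2·(-3) = 145.
Quadratic formula: y = (11 ± √145) / 4.
So y = 11/4 + √(145)/4 ≈ 5.7604 or y = 11/4 - √(145)/4 ≈ -0.2604.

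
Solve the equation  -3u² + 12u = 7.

u = 0.709 or u = 3.291

Rearrange to standard form: -3u² + 12u - 7 = 0.
Discriminant: (12)² − 4·(-3)·(-7) = 60.
Quadratic formula: u = (-12 ± √60) / (-6).
So u = 2 - √(15)/3 ≈ 0.709 or u = √(15)/3 + 2 ≈ 3.291.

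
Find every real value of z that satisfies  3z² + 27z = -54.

z = -6 or z = -3

Bring every term to one side: 3z² + 27z + 54 = 0.
Factor: 3(z + 3)(z + 6) = 0.
So z = -3 or z = -6.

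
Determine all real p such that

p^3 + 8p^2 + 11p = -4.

Rearrange: p^3 + 8p^2 + 11p + 4 = 0.
Possible rational roots are divisors of 4. Testing p = -1 gives 0, so (p + 1) is a factor.
Divide: p^3 + 8p^2 + 11p + 4 = (p + 1)(p^2 + 7p + 4).
Apply the quadratic formula to p^2 + 7p + 4 = 0: p = (-7 +/- sqrt(33))/2, i.e. p ~= -0.6277 or p ~= -6.3723.

p = -6.3723 or p = -1 or p = -0.6277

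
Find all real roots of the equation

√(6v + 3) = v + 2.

Square both sides: 6v + 3 = (v + 2)².
Expand and rearrange: v² - 2v + 1 = 0.
This gives the repeated root v = 1.
Check in the original equation:
  v = 1: √(9) = 3, while v + 2 = 3 — valid.

v = 1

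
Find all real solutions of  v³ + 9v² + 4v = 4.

Rearrange: v³ + 9v² + 4v - 4 = 0.
Possible rational roots are divisors of -4. Testing v = -1 gives 0, so (v + 1) is a factor.
Divide: v³ + 9v² + 4v - 4 = (v + 1)(v² + 8v - 4).
Apply the quadratic formula to v² + 8v - 4 = 0: v = (-8 ± √80)/2, i.e. v ≈ 0.4721 or v ≈ -8.4721.

v = -8.4721 or v = -1 or v = 0.4721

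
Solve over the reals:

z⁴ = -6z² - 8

No real solutions.

Let u = z². The equation becomes u² + 6u + 8 = 0.
Factor: (u + 2)(u + 4) = 0, so u = -2 or u = -4.
z² = -2 < 0 has no real solution.
z² = -4 < 0 has no real solution.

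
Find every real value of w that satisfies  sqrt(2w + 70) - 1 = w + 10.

Isolate the radical: sqrt(2w + 70) = w + 11.
Square both sides: 2w + 70 = (w + 11)^2.
Expand and rearrange: w^2 + 20w + 51 = 0.
Solving gives w = -3 or w = -17.
Check each candidate in the original equation:
  w = -3: sqrt(64) = 8, while w + 11 = 8 — valid.
  w = -17: sqrt(36) = 6, while w + 11 = -6 — extraneous.

w = -3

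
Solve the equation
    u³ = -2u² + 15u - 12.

Rearrange: u³ + 2u² - 15u + 12 = 0.
Possible rational roots are divisors of 12. Testing u = 1 gives 0, so (u - 1) is a factor.
Divide: u³ + 2u² - 15u + 12 = (u - 1)(u² + 3u - 12).
Apply the quadratic formula to u² + 3u - 12 = 0: u = (-3 ± √57)/2, i.e. u ≈ 2.2749 or u ≈ -5.2749.

u = -5.2749 or u = 1 or u = 2.2749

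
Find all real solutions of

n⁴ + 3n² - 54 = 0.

n = -2.4495 or n = 2.4495

Let u = n². The equation becomes u² + 3u - 54 = 0.
Factor: (u - 6)(u + 9) = 0, so u = 6 or u = -9.
n² = 6 gives n = ±√(6) ≈ ±2.4495.
n² = -9 < 0 has no real solution.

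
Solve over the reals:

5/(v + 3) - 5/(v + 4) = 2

Multiply both sides by (v + 3)(v + 4):
5(v + 4) - 5(v + 3) = 2(v + 3)(v + 4).
Expand and collect terms: 2v^2 + 14v + 19 = 0.
By the quadratic formula, v = (-14 +/- sqrt(44)) / 4, so v ~= -1.8417 or v ~= -5.1583.
Neither value makes a denominator zero (v != -3, v != -4), so both are valid.

v = -5.1583 or v = -1.8417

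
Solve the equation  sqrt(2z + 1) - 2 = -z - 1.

Isolate the radical: sqrt(2z + 1) = -z + 1.
Square both sides: 2z + 1 = (-z + 1)^2.
Expand and rearrange: z^2 - 4z = 0.
Solving gives z = 4 or z = 0.
Check each candidate in the original equation:
  z = 4: sqrt(9) = 3, while -z + 1 = -3 — extraneous.
  z = 0: sqrt(1) = 1, while -z + 1 = 1 — valid.

z = 0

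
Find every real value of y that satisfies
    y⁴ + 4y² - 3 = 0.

Let u = y². The equation becomes u² + 4u - 3 = 0.
By the quadratic formula, u = -2 + √(7) or u = -√(7) - 2.
y² = -2 + √(7) gives y = ±√(-2 + √(7)) ≈ ±0.8036.
y² = -√(7) - 2 < 0 has no real solution.

y = -0.8036 or y = 0.8036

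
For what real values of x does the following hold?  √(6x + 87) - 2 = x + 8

x = -1

Isolate the radical: √(6x + 87) = x + 10.
Square both sides: 6x + 87 = (x + 10)².
Expand and rearrange: x² + 14x + 13 = 0.
Solving gives x = -1 or x = -13.
Check each candidate in the original equation:
  x = -1: √(81) = 9, while x + 10 = 9 — valid.
  x = -13: √(9) = 3, while x + 10 = -3 — extraneous.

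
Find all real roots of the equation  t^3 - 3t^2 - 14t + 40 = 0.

Possible rational roots are divisors of 40. Testing t = 4 gives 0, so (t - 4) is a factor.
Divide: t^3 - 3t^2 - 14t + 40 = (t - 4)(t^2 + t - 10).
Apply the quadratic formula to t^2 + t - 10 = 0: t = (-1 +/- sqrt(41))/2, i.e. t ~= 2.7016 or t ~= -3.7016.

t = -3.7016 or t = 2.7016 or t = 4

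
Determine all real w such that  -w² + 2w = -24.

Bring every term to one side: -w² + 2w + 24 = 0.
Factor: -1(w - 6)(w + 4) = 0.
So w = 6 or w = -4.

w = -4 or w = 6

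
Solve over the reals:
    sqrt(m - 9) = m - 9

m = 9 or m = 10

Square both sides: m - 9 = (m - 9)^2.
Expand and rearrange: m^2 - 19m + 90 = 0.
Solving gives m = 10 or m = 9.
Check each candidate in the original equation:
  m = 10: sqrt(1) = 1, while m - 9 = 1 — valid.
  m = 9: sqrt(0) = 0, while m - 9 = 0 — valid.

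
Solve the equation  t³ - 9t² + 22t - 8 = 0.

t = 0.4384 or t = 4 or t = 4.5616

Possible rational roots are divisors of -8. Testing t = 4 gives 0, so (t - 4) is a factor.
Divide: t³ - 9t² + 22t - 8 = (t - 4)(t² - 5t + 2).
Apply the quadratic formula to t² - 5t + 2 = 0: t = (5 ± √17)/2, i.e. t ≈ 4.5616 or t ≈ 0.4384.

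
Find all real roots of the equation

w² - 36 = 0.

Factor: (w - 6)(w + 6) = 0.
So w = 6 or w = -6.

w = -6 or w = 6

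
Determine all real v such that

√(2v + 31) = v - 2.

v = 9

Square both sides: 2v + 31 = (v - 2)².
Expand and rearrange: v² - 6v - 27 = 0.
Solving gives v = 9 or v = -3.
Check each candidate in the original equation:
  v = 9: √(49) = 7, while v - 2 = 7 — valid.
  v = -3: √(25) = 5, while v - 2 = -5 — extraneous.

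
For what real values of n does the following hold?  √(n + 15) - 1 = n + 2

n = 1

Isolate the radical: √(n + 15) = n + 3.
Square both sides: n + 15 = (n + 3)².
Expand and rearrange: n² + 5n - 6 = 0.
Solving gives n = 1 or n = -6.
Check each candidate in the original equation:
  n = 1: √(16) = 4, while n + 3 = 4 — valid.
  n = -6: √(9) = 3, while n + 3 = -3 — extraneous.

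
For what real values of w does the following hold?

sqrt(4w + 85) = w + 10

Square both sides: 4w + 85 = (w + 10)^2.
Expand and rearrange: w^2 + 16w + 15 = 0.
Solving gives w = -1 or w = -15.
Check each candidate in the original equation:
  w = -1: sqrt(81) = 9, while w + 10 = 9 — valid.
  w = -15: sqrt(25) = 5, while w + 10 = -5 — extraneous.

w = -1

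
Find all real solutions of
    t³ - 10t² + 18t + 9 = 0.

t = -0.4051 or t = 3 or t = 7.4051

Possible rational roots are divisors of 9. Testing t = 3 gives 0, so (t - 3) is a factor.
Divide: t³ - 10t² + 18t + 9 = (t - 3)(t² - 7t - 3).
Apply the quadratic formula to t² - 7t - 3 = 0: t = (7 ± √61)/2, i.e. t ≈ 7.4051 or t ≈ -0.4051.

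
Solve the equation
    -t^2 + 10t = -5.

t = -0.4772 or t = 10.4772

Rearrange to standard form: -t^2 + 10t + 5 = 0.
Discriminant: (10)^2 - 4*(-1)*5 = 120.
Quadratic formula: t = (-10 +/- sqrt(120)) / (-2).
So t = 5 - sqrt(30) ~= -0.4772 or t = 5 + sqrt(30) ~= 10.4772.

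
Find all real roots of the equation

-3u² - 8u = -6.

u = -3.277 or u = 0.6103

Rearrange to standard form: -3u² - 8u + 6 = 0.
Discriminant: (-8)² − 4·(-3)·6 = 136.
Quadratic formula: u = (8 ± √136) / (-6).
So u = -√(34)/3 - 4/3 ≈ -3.277 or u = -4/3 + √(34)/3 ≈ 0.6103.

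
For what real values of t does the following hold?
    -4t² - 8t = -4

Rearrange to standard form: -4t² - 8t + 4 = 0.
Discriminant: (-8)² − 4·(-4)·4 = 128.
Quadratic formula: t = (8 ± √128) / (-8).
So t = -√(2) - 1 ≈ -2.4142 or t = -1 + √(2) ≈ 0.4142.

t = -2.4142 or t = 0.4142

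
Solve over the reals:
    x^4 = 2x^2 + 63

Let u = x^2. The equation becomes u^2 - 2u - 63 = 0.
Factor: (u - 9)(u + 7) = 0, so u = 9 or u = -7.
x^2 = 9 gives x = +/-3.
x^2 = -7 < 0 has no real solution.

x = -3 or x = 3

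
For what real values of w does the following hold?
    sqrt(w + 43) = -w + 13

Square both sides: w + 43 = (-w + 13)^2.
Expand and rearrange: w^2 - 27w + 126 = 0.
Solving gives w = 21 or w = 6.
Check each candidate in the original equation:
  w = 21: sqrt(64) = 8, while -w + 13 = -8 — extraneous.
  w = 6: sqrt(49) = 7, while -w + 13 = 7 — valid.

w = 6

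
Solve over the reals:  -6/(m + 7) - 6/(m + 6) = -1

Multiply both sides by (m + 7)(m + 6):
-6(m + 6) - 6(m + 7) = -(m + 7)(m + 6).
Expand and collect terms: -m² - m + 36 = 0.
By the quadratic formula, m = (1 ± √145) / -2, so m ≈ -6.5208 or m ≈ 5.5208.
Neither value makes a denominator zero (m ≠ -7, m ≠ -6), so both are valid.

m = -6.5208 or m = 5.5208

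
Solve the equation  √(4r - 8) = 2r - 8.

Square both sides: 4r - 8 = (2r - 8)².
Expand and rearrange: 4r² - 36r + 72 = 0.
Solving gives r = 6 or r = 3.
Check each candidate in the original equation:
  r = 6: √(16) = 4, while 2r - 8 = 4 — valid.
  r = 3: √(4) = 2, while 2r - 8 = -2 — extraneous.

r = 6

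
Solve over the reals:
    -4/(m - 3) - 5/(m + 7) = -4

m = -5.8766 or m = 4.1266

Multiply both sides by (m - 3)(m + 7):
-4(m + 7) - 5(m - 3) = -4(m - 3)(m + 7).
Expand and collect terms: -4m² - 7m + 97 = 0.
By the quadratic formula, m = (7 ± √1601) / -8, so m ≈ -5.8766 or m ≈ 4.1266.
Neither value makes a denominator zero (m ≠ 3, m ≠ -7), so both are valid.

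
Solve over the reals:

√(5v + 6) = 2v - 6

Square both sides: 5v + 6 = (2v - 6)².
Expand and rearrange: 4v² - 29v + 30 = 0.
Solving gives v = 6 or v = 1.25.
Check each candidate in the original equation:
  v = 6: √(36) = 6, while 2v - 6 = 6 — valid.
  v = 1.25: √(12.25) = 3.5, while 2v - 6 = -3.5 — extraneous.

v = 6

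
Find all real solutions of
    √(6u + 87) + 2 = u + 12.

u = -1

Isolate the radical: √(6u + 87) = u + 10.
Square both sides: 6u + 87 = (u + 10)².
Expand and rearrange: u² + 14u + 13 = 0.
Solving gives u = -1 or u = -13.
Check each candidate in the original equation:
  u = -1: √(81) = 9, while u + 10 = 9 — valid.
  u = -13: √(9) = 3, while u + 10 = -3 — extraneous.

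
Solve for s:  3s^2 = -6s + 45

s = -5 or s = 3

Bring every term to one side: 3s^2 + 6s - 45 = 0.
Factor: 3(s + 5)(s - 3) = 0.
So s = -5 or s = 3.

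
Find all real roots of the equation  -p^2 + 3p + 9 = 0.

p = -1.8541 or p = 4.8541

Discriminant: (3)^2 - 4*(-1)*9 = 45.
Quadratic formula: p = (-3 +/- sqrt(45)) / (-2).
So p = 3/2 - 3*sqrt(5)/2 ~= -1.8541 or p = 3/2 + 3*sqrt(5)/2 ~= 4.8541.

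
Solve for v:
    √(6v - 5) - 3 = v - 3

v = 1 or v = 5

Isolate the radical: √(6v - 5) = v.
Square both sides: 6v - 5 = (v)².
Expand and rearrange: v² - 6v + 5 = 0.
Solving gives v = 5 or v = 1.
Check each candidate in the original equation:
  v = 5: √(25) = 5, while v = 5 — valid.
  v = 1: √(1) = 1, while v = 1 — valid.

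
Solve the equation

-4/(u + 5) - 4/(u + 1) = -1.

Multiply both sides by (u + 5)(u + 1):
-4(u + 1) - 4(u + 5) = -(u + 5)(u + 1).
Expand and collect terms: -u² + 2u + 19 = 0.
By the quadratic formula, u = (-2 ± √80) / -2, so u ≈ -3.4721 or u ≈ 5.4721.
Neither value makes a denominator zero (u ≠ -5, u ≠ -1), so both are valid.

u = -3.4721 or u = 5.4721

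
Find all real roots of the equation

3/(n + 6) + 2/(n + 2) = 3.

n = -5.1736 or n = -1.1597

Multiply both sides by (n + 6)(n + 2):
3(n + 2) + 2(n + 6) = 3(n + 6)(n + 2).
Expand and collect terms: 3n² + 19n + 18 = 0.
By the quadratic formula, n = (-19 ± √145) / 6, so n ≈ -1.1597 or n ≈ -5.1736.
Neither value makes a denominator zero (n ≠ -6, n ≠ -2), so both are valid.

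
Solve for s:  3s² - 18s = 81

s = -3 or s = 9

Bring every term to one side: 3s² - 18s - 81 = 0.
Factor: 3(s - 9)(s + 3) = 0.
So s = 9 or s = -3.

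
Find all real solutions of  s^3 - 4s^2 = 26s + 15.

s = -3 or s = -0.6533 or s = 7.6533

Rearrange: s^3 - 4s^2 - 26s - 15 = 0.
Possible rational roots are divisors of -15. Testing s = -3 gives 0, so (s + 3) is a factor.
Divide: s^3 - 4s^2 - 26s - 15 = (s + 3)(s^2 - 7s - 5).
Apply the quadratic formula to s^2 - 7s - 5 = 0: s = (7 +/- sqrt(69))/2, i.e. s ~= 7.6533 or s ~= -0.6533.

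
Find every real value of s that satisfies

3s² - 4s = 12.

s = -1.4415 or s = 2.7749

Rearrange to standard form: 3s² - 4s - 12 = 0.
Discriminant: (-4)² − 4·3·(-12) = 160.
Quadratic formula: s = (4 ± √160) / 6.
So s = 2/3 + 2·√(10)/3 ≈ 2.7749 or s = 2/3 - 2·√(10)/3 ≈ -1.4415.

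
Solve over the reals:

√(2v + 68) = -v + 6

v = -2

Square both sides: 2v + 68 = (-v + 6)².
Expand and rearrange: v² - 14v - 32 = 0.
Solving gives v = 16 or v = -2.
Check each candidate in the original equation:
  v = 16: √(100) = 10, while -v + 6 = -10 — extraneous.
  v = -2: √(64) = 8, while -v + 6 = 8 — valid.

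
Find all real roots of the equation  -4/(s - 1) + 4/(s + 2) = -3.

Multiply both sides by (s - 1)(s + 2):
-4(s + 2) + 4(s - 1) = -3(s - 1)(s + 2).
Expand and collect terms: -3s^2 - 3s + 18 = 0.
Factor or apply the quadratic formula: s = -3 or s = 2.
Neither value makes a denominator zero (s != 1, s != -2), so both are valid.

s = -3 or s = 2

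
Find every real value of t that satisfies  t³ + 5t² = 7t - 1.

t = -6.1623 or t = 0.1623 or t = 1

Rearrange: t³ + 5t² - 7t + 1 = 0.
Possible rational roots are divisors of 1. Testing t = 1 gives 0, so (t - 1) is a factor.
Divide: t³ + 5t² - 7t + 1 = (t - 1)(t² + 6t - 1).
Apply the quadratic formula to t² + 6t - 1 = 0: t = (-6 ± √40)/2, i.e. t ≈ 0.1623 or t ≈ -6.1623.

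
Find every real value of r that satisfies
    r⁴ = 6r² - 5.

r = -2.2361 or r = -1 or r = 1 or r = 2.2361

Let u = r². The equation becomes u² - 6u + 5 = 0.
Factor: (u - 1)(u - 5) = 0, so u = 1 or u = 5.
r² = 1 gives r = ±1.
r² = 5 gives r = ±√(5) ≈ ±2.2361.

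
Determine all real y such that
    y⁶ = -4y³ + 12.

Let u = y³. The equation becomes u² + 4u - 12 = 0.
Factor: (u + 6)(u - 2) = 0, so u = -6 or u = 2.
y³ = -6 gives y = -∛(6) ≈ -1.8171.
y³ = 2 gives y = ∛(2) ≈ 1.2599.

y = -1.8171 or y = 1.2599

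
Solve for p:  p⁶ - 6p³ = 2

p = -0.6816 or p = 1.8485

Let u = p³. The equation becomes u² - 6u - 2 = 0.
By the quadratic formula, u = 3 + √(11) or u = 3 - √(11).
p³ = 3 + √(11) gives p = ∛(3 + √(11)) ≈ 1.8485.
p³ = 3 - √(11) gives p = -∛(-3 + √(11)) ≈ -0.6816.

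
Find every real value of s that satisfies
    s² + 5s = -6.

s = -3 or s = -2

Bring every term to one side: s² + 5s + 6 = 0.
Factor: (s + 3)(s + 2) = 0.
So s = -3 or s = -2.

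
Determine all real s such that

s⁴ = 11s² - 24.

Let u = s². The equation becomes u² - 11u + 24 = 0.
Factor: (u - 3)(u - 8) = 0, so u = 3 or u = 8.
s² = 3 gives s = ±√(3) ≈ ±1.7321.
s² = 8 gives s = ±2·√(2) ≈ ±2.8284.

s = -2.8284 or s = -1.7321 or s = 1.7321 or s = 2.8284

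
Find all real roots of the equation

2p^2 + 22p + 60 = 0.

Factor: 2(p + 5)(p + 6) = 0.
So p = -5 or p = -6.

p = -6 or p = -5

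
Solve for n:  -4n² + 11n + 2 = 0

n = -0.1712 or n = 2.9212

Discriminant: (11)² − 4·(-4)·2 = 153.
Quadratic formula: n = (-11 ± √153) / (-8).
So n = 11/8 - 3·√(17)/8 ≈ -0.1712 or n = 11/8 + 3·√(17)/8 ≈ 2.9212.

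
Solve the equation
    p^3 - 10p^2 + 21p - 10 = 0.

p = 0.6834 or p = 2 or p = 7.3166

Possible rational roots are divisors of -10. Testing p = 2 gives 0, so (p - 2) is a factor.
Divide: p^3 - 10p^2 + 21p - 10 = (p - 2)(p^2 - 8p + 5).
Apply the quadratic formula to p^2 - 8p + 5 = 0: p = (8 +/- sqrt(44))/2, i.e. p ~= 7.3166 or p ~= 0.6834.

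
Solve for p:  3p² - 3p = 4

Rearrange to standard form: 3p² - 3p - 4 = 0.
Discriminant: (-3)² − 4·3·(-4) = 57.
Quadratic formula: p = (3 ± √57) / 6.
So p = 1/2 + √(57)/6 ≈ 1.7583 or p = 1/2 - √(57)/6 ≈ -0.7583.

p = -0.7583 or p = 1.7583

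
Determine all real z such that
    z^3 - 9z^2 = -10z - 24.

Rearrange: z^3 - 9z^2 + 10z + 24 = 0.
Possible rational roots are divisors of 24. Testing z = 3 gives 0, so (z - 3) is a factor.
Divide: z^3 - 9z^2 + 10z + 24 = (z - 3)(z^2 - 6z - 8).
Apply the quadratic formula to z^2 - 6z - 8 = 0: z = (6 +/- sqrt(68))/2, i.e. z ~= 7.1231 or z ~= -1.1231.

z = -1.1231 or z = 3 or z = 7.1231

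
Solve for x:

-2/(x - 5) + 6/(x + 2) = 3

Multiply both sides by (x - 5)(x + 2):
-2(x + 2) + 6(x - 5) = 3(x - 5)(x + 2).
Expand and collect terms: 3x^2 - 13x + 4 = 0.
Factor or apply the quadratic formula: x = 4 or x = 0.3333.
Neither value makes a denominator zero (x != 5, x != -2), so both are valid.

x = 0.3333 or x = 4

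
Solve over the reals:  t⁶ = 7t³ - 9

Let u = t³. The equation becomes u² - 7u + 9 = 0.
By the quadratic formula, u = √(13)/2 + 7/2 or u = 7/2 - √(13)/2.
t³ = √(13)/2 + 7/2 gives t = ∛(√(13)/2 + 7/2) ≈ 1.7438.
t³ = 7/2 - √(13)/2 gives t = ∛(7/2 - √(13)/2) ≈ 1.1928.

t = 1.1928 or t = 1.7438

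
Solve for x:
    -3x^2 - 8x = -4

x = -3.0972 or x = 0.4305

Rearrange to standard form: -3x^2 - 8x + 4 = 0.
Discriminant: (-8)^2 - 4*(-3)*4 = 112.
Quadratic formula: x = (8 +/- sqrt(112)) / (-6).
So x = -2*sqrt(7)/3 - 4/3 ~= -3.0972 or x = -4/3 + 2*sqrt(7)/3 ~= 0.4305.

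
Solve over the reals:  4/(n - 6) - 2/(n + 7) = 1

n = -8.5692 or n = 9.5692

Multiply both sides by (n - 6)(n + 7):
4(n + 7) - 2(n - 6) = (n - 6)(n + 7).
Expand and collect terms: n^2 - n - 82 = 0.
By the quadratic formula, n = (1 +/- sqrt(329)) / 2, so n ~= 9.5692 or n ~= -8.5692.
Neither value makes a denominator zero (n != 6, n != -7), so both are valid.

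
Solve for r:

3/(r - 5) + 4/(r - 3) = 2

r = 3.8625 or r = 7.6375

Multiply both sides by (r - 5)(r - 3):
3(r - 3) + 4(r - 5) = 2(r - 5)(r - 3).
Expand and collect terms: 2r^2 - 23r + 59 = 0.
By the quadratic formula, r = (23 +/- sqrt(57)) / 4, so r ~= 7.6375 or r ~= 3.8625.
Neither value makes a denominator zero (r != 5, r != 3), so both are valid.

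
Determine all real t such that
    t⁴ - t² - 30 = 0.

t = -2.4495 or t = 2.4495

Let u = t². The equation becomes u² - u - 30 = 0.
Factor: (u + 5)(u - 6) = 0, so u = -5 or u = 6.
t² = -5 < 0 has no real solution.
t² = 6 gives t = ±√(6) ≈ ±2.4495.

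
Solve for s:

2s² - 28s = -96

Bring every term to one side: 2s² - 28s + 96 = 0.
Factor: 2(s - 6)(s - 8) = 0.
So s = 6 or s = 8.

s = 6 or s = 8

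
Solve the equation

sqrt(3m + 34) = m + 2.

Square both sides: 3m + 34 = (m + 2)^2.
Expand and rearrange: m^2 + m - 30 = 0.
Solving gives m = 5 or m = -6.
Check each candidate in the original equation:
  m = 5: sqrt(49) = 7, while m + 2 = 7 — valid.
  m = -6: sqrt(16) = 4, while m + 2 = -4 — extraneous.

m = 5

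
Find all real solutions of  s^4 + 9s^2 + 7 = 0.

Let u = s^2. The equation becomes u^2 + 9u + 7 = 0.
By the quadratic formula, u = -9/2 + sqrt(53)/2 or u = -9/2 - sqrt(53)/2.
s^2 = -9/2 + sqrt(53)/2 < 0 has no real solution.
s^2 = -9/2 - sqrt(53)/2 < 0 has no real solution.

No real solutions.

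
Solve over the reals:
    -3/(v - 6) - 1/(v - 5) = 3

Multiply both sides by (v - 6)(v - 5):
-3(v - 5) - (v - 6) = 3(v - 6)(v - 5).
Expand and collect terms: 3v² - 29v + 69 = 0.
By the quadratic formula, v = (29 ± √13) / 6, so v ≈ 5.4343 or v ≈ 4.2324.
Neither value makes a denominator zero (v ≠ 6, v ≠ 5), so both are valid.

v = 4.2324 or v = 5.4343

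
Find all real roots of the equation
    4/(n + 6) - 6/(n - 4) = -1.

Multiply both sides by (n + 6)(n - 4):
4(n - 4) - 6(n + 6) = -(n + 6)(n - 4).
Expand and collect terms: -n² + 76 = 0.
By the quadratic formula, n = (0 ± √304) / -2, so n ≈ -8.7178 or n ≈ 8.7178.
Neither value makes a denominator zero (n ≠ -6, n ≠ 4), so both are valid.

n = -8.7178 or n = 8.7178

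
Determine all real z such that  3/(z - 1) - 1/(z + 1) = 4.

Multiply both sides by (z - 1)(z + 1):
3(z + 1) - (z - 1) = 4(z - 1)(z + 1).
Expand and collect terms: 4z^2 - 2z - 8 = 0.
By the quadratic formula, z = (2 +/- sqrt(132)) / 8, so z ~= 1.6861 or z ~= -1.1861.
Neither value makes a denominator zero (z != 1, z != -1), so both are valid.

z = -1.1861 or z = 1.6861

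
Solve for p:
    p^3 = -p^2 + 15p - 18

Rearrange: p^3 + p^2 - 15p + 18 = 0.
Possible rational roots are divisors of 18. Testing p = 2 gives 0, so (p - 2) is a factor.
Divide: p^3 + p^2 - 15p + 18 = (p - 2)(p^2 + 3p - 9).
Apply the quadratic formula to p^2 + 3p - 9 = 0: p = (-3 +/- sqrt(45))/2, i.e. p ~= 1.8541 or p ~= -4.8541.

p = -4.8541 or p = 1.8541 or p = 2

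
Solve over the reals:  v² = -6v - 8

Bring every term to one side: v² + 6v + 8 = 0.
Factor: (v + 4)(v + 2) = 0.
So v = -4 or v = -2.

v = -4 or v = -2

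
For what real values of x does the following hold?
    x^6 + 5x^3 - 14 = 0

x = -1.9129 or x = 1.2599

Let u = x^3. The equation becomes u^2 + 5u - 14 = 0.
Factor: (u + 7)(u - 2) = 0, so u = -7 or u = 2.
x^3 = -7 gives x = -(7)^(1/3) ~= -1.9129.
x^3 = 2 gives x = (2)^(1/3) ~= 1.2599.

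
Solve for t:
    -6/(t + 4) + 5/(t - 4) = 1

t = -8.2621 or t = 7.2621

Multiply both sides by (t + 4)(t - 4):
-6(t - 4) + 5(t + 4) = (t + 4)(t - 4).
Expand and collect terms: t² + t - 60 = 0.
By the quadratic formula, t = (-1 ± √241) / 2, so t ≈ 7.2621 or t ≈ -8.2621.
Neither value makes a denominator zero (t ≠ -4, t ≠ 4), so both are valid.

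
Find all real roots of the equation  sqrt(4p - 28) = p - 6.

p = 8

Square both sides: 4p - 28 = (p - 6)^2.
Expand and rearrange: p^2 - 16p + 64 = 0.
This gives the repeated root p = 8.
Check in the original equation:
  p = 8: sqrt(4) = 2, while p - 6 = 2 — valid.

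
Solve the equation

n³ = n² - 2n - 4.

n = -1

Rearrange: n³ - n² + 2n + 4 = 0.
Possible rational roots are divisors of 4. Testing n = -1 gives 0, so (n + 1) is a factor.
Divide: n³ - n² + 2n + 4 = (n + 1)(n² - 2n + 4).
The quadratic n² - 2n + 4 has discriminant -12 < 0, so no further real roots.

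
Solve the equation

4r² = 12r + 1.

r = -0.0811 or r = 3.0811

Rearrange to standard form: 4r² - 12r - 1 = 0.
Discriminant: (-12)² − 4·4·(-1) = 160.
Quadratic formula: r = (12 ± √160) / 8.
So r = 3/2 + √(10)/2 ≈ 3.0811 or r = 3/2 - √(10)/2 ≈ -0.0811.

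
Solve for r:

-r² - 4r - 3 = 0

r = -3 or r = -1

Factor: -1(r + 1)(r + 3) = 0.
So r = -1 or r = -3.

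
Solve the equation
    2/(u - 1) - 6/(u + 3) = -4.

u = -1 or u = 0

Multiply both sides by (u - 1)(u + 3):
2(u + 3) - 6(u - 1) = -4(u - 1)(u + 3).
Expand and collect terms: -4u^2 - 4u = 0.
Factor or apply the quadratic formula: u = -1 or u = 0.
Neither value makes a denominator zero (u != 1, u != -3), so both are valid.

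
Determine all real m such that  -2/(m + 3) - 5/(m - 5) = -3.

m = -2.4551 or m = 6.7885

Multiply both sides by (m + 3)(m - 5):
-2(m - 5) - 5(m + 3) = -3(m + 3)(m - 5).
Expand and collect terms: -3m² + 13m + 50 = 0.
By the quadratic formula, m = (-13 ± √769) / -6, so m ≈ -2.4551 or m ≈ 6.7885.
Neither value makes a denominator zero (m ≠ -3, m ≠ 5), so both are valid.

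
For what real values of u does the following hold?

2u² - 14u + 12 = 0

u = 1 or u = 6

Factor: 2(u - 1)(u - 6) = 0.
So u = 1 or u = 6.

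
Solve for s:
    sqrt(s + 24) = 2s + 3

s = 1

Square both sides: s + 24 = (2s + 3)^2.
Expand and rearrange: 4s^2 + 11s - 15 = 0.
Solving gives s = 1 or s = -3.75.
Check each candidate in the original equation:
  s = 1: sqrt(25) = 5, while 2s + 3 = 5 — valid.
  s = -3.75: sqrt(20.25) = 4.5, while 2s + 3 = -4.5 — extraneous.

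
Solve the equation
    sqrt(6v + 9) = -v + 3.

v = 0

Square both sides: 6v + 9 = (-v + 3)^2.
Expand and rearrange: v^2 - 12v = 0.
Solving gives v = 12 or v = 0.
Check each candidate in the original equation:
  v = 12: sqrt(81) = 9, while -v + 3 = -9 — extraneous.
  v = 0: sqrt(9) = 3, while -v + 3 = 3 — valid.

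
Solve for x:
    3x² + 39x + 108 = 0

Factor: 3(x + 4)(x + 9) = 0.
So x = -4 or x = -9.

x = -9 or x = -4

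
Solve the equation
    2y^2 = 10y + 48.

Bring every term to one side: 2y^2 - 10y - 48 = 0.
Factor: 2(y - 8)(y + 3) = 0.
So y = 8 or y = -3.

y = -3 or y = 8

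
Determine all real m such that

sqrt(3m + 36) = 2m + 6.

Square both sides: 3m + 36 = (2m + 6)^2.
Expand and rearrange: 4m^2 + 21m = 0.
Solving gives m = 0 or m = -5.25.
Check each candidate in the original equation:
  m = 0: sqrt(36) = 6, while 2m + 6 = 6 — valid.
  m = -5.25: sqrt(20.25) = 4.5, while 2m + 6 = -4.5 — extraneous.

m = 0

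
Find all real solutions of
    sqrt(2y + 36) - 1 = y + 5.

y = 0

Isolate the radical: sqrt(2y + 36) = y + 6.
Square both sides: 2y + 36 = (y + 6)^2.
Expand and rearrange: y^2 + 10y = 0.
Solving gives y = 0 or y = -10.
Check each candidate in the original equation:
  y = 0: sqrt(36) = 6, while y + 6 = 6 — valid.
  y = -10: sqrt(16) = 4, while y + 6 = -4 — extraneous.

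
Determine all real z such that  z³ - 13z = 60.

Rearrange: z³ - 13z - 60 = 0.
Possible rational roots are divisors of -60. Testing z = 5 gives 0, so (z - 5) is a factor.
Divide: z³ - 13z - 60 = (z - 5)(z² + 5z + 12).
The quadratic z² + 5z + 12 has discriminant -23 < 0, so no further real roots.

z = 5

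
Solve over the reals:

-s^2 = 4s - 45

Bring every term to one side: -s^2 - 4s + 45 = 0.
Factor: -1(s + 9)(s - 5) = 0.
So s = -9 or s = 5.

s = -9 or s = 5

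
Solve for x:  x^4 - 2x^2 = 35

x = -2.6458 or x = 2.6458

Let u = x^2. The equation becomes u^2 - 2u - 35 = 0.
Factor: (u + 5)(u - 7) = 0, so u = -5 or u = 7.
x^2 = -5 < 0 has no real solution.
x^2 = 7 gives x = +/-sqrt(7) ~= +/-2.6458.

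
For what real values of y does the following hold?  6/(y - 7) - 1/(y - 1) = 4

Multiply both sides by (y - 7)(y - 1):
6(y - 1) - (y - 7) = 4(y - 7)(y - 1).
Expand and collect terms: 4y² - 37y + 27 = 0.
By the quadratic formula, y = (37 ± √937) / 8, so y ≈ 8.4513 or y ≈ 0.7987.
Neither value makes a denominator zero (y ≠ 7, y ≠ 1), so both are valid.

y = 0.7987 or y = 8.4513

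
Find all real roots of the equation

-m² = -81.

m = -9 or m = 9

Bring every term to one side: -m² + 81 = 0.
Factor: -1(m - 9)(m + 9) = 0.
So m = 9 or m = -9.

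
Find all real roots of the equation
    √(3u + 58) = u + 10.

u = -3

Square both sides: 3u + 58 = (u + 10)².
Expand and rearrange: u² + 17u + 42 = 0.
Solving gives u = -3 or u = -14.
Check each candidate in the original equation:
  u = -3: √(49) = 7, while u + 10 = 7 — valid.
  u = -14: √(16) = 4, while u + 10 = -4 — extraneous.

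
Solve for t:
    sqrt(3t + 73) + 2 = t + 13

Isolate the radical: sqrt(3t + 73) = t + 11.
Square both sides: 3t + 73 = (t + 11)^2.
Expand and rearrange: t^2 + 19t + 48 = 0.
Solving gives t = -3 or t = -16.
Check each candidate in the original equation:
  t = -3: sqrt(64) = 8, while t + 11 = 8 — valid.
  t = -16: sqrt(25) = 5, while t + 11 = -5 — extraneous.

t = -3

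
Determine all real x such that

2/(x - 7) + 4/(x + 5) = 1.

x = -1.7446 or x = 9.7446

Multiply both sides by (x - 7)(x + 5):
2(x + 5) + 4(x - 7) = (x - 7)(x + 5).
Expand and collect terms: x² - 8x - 17 = 0.
By the quadratic formula, x = (8 ± √132) / 2, so x ≈ 9.7446 or x ≈ -1.7446.
Neither value makes a denominator zero (x ≠ 7, x ≠ -5), so both are valid.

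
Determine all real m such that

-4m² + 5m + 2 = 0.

Discriminant: (5)² − 4·(-4)·2 = 57.
Quadratic formula: m = (-5 ± √57) / (-8).
So m = 5/8 - √(57)/8 ≈ -0.3187 or m = 5/8 + √(57)/8 ≈ 1.5687.

m = -0.3187 or m = 1.5687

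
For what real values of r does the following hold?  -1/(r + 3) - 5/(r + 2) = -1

Multiply both sides by (r + 3)(r + 2):
-(r + 2) - 5(r + 3) = -(r + 3)(r + 2).
Expand and collect terms: -r^2 + r + 11 = 0.
By the quadratic formula, r = (-1 +/- sqrt(45)) / -2, so r ~= -2.8541 or r ~= 3.8541.
Neither value makes a denominator zero (r != -3, r != -2), so both are valid.

r = -2.8541 or r = 3.8541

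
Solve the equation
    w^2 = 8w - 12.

w = 2 or w = 6

Bring every term to one side: w^2 - 8w + 12 = 0.
Factor: (w - 6)(w - 2) = 0.
So w = 6 or w = 2.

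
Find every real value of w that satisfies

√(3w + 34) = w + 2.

w = 5

Square both sides: 3w + 34 = (w + 2)².
Expand and rearrange: w² + w - 30 = 0.
Solving gives w = 5 or w = -6.
Check each candidate in the original equation:
  w = 5: √(49) = 7, while w + 2 = 7 — valid.
  w = -6: √(16) = 4, while w + 2 = -4 — extraneous.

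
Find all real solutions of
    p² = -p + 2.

Bring every term to one side: p² + p - 2 = 0.
Factor: (p + 2)(p - 1) = 0.
So p = -2 or p = 1.

p = -2 or p = 1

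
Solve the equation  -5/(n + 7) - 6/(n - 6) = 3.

n = -8.9246 or n = 4.2579

Multiply both sides by (n + 7)(n - 6):
-5(n - 6) - 6(n + 7) = 3(n + 7)(n - 6).
Expand and collect terms: 3n^2 + 14n - 114 = 0.
By the quadratic formula, n = (-14 +/- sqrt(1564)) / 6, so n ~= 4.2579 or n ~= -8.9246.
Neither value makes a denominator zero (n != -7, n != 6), so both are valid.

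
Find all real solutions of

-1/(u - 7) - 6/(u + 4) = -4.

u = -2.5383 or u = 7.2883

Multiply both sides by (u - 7)(u + 4):
-(u + 4) - 6(u - 7) = -4(u - 7)(u + 4).
Expand and collect terms: -4u^2 + 19u + 74 = 0.
By the quadratic formula, u = (-19 +/- sqrt(1545)) / -8, so u ~= -2.5383 or u ~= 7.2883.
Neither value makes a denominator zero (u != 7, u != -4), so both are valid.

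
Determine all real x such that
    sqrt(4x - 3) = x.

Square both sides: 4x - 3 = (x)^2.
Expand and rearrange: x^2 - 4x + 3 = 0.
Solving gives x = 3 or x = 1.
Check each candidate in the original equation:
  x = 3: sqrt(9) = 3, while x = 3 — valid.
  x = 1: sqrt(1) = 1, while x = 1 — valid.

x = 1 or x = 3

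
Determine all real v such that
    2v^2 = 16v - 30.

v = 3 or v = 5

Bring every term to one side: 2v^2 - 16v + 30 = 0.
Factor: 2(v - 3)(v - 5) = 0.
So v = 3 or v = 5.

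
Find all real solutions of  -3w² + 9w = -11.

Rearrange to standard form: -3w² + 9w + 11 = 0.
Discriminant: (9)² − 4·(-3)·11 = 213.
Quadratic formula: w = (-9 ± √213) / (-6).
So w = 3/2 - √(213)/6 ≈ -0.9324 or w = 3/2 + √(213)/6 ≈ 3.9324.

w = -0.9324 or w = 3.9324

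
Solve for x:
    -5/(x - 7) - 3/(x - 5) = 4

Multiply both sides by (x - 7)(x - 5):
-5(x - 5) - 3(x - 7) = 4(x - 7)(x - 5).
Expand and collect terms: 4x² - 40x + 94 = 0.
By the quadratic formula, x = (40 ± √96) / 8, so x ≈ 6.2247 or x ≈ 3.7753.
Neither value makes a denominator zero (x ≠ 7, x ≠ 5), so both are valid.

x = 3.7753 or x = 6.2247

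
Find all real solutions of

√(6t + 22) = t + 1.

Square both sides: 6t + 22 = (t + 1)².
Expand and rearrange: t² - 4t - 21 = 0.
Solving gives t = 7 or t = -3.
Check each candidate in the original equation:
  t = 7: √(64) = 8, while t + 1 = 8 — valid.
  t = -3: √(4) = 2, while t + 1 = -2 — extraneous.

t = 7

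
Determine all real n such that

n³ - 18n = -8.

n = -4.4495 or n = 0.4495 or n = 4

Rearrange: n³ - 18n + 8 = 0.
Possible rational roots are divisors of 8. Testing n = 4 gives 0, so (n - 4) is a factor.
Divide: n³ - 18n + 8 = (n - 4)(n² + 4n - 2).
Apply the quadratic formula to n² + 4n - 2 = 0: n = (-4 ± √24)/2, i.e. n ≈ 0.4495 or n ≈ -4.4495.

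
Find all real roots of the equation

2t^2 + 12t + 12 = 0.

t = -4.7321 or t = -1.2679

Discriminant: (12)^2 - 4*2*12 = 48.
Quadratic formula: t = (-12 +/- sqrt(48)) / 4.
So t = -3 + sqrt(3) ~= -1.2679 or t = -3 - sqrt(3) ~= -4.7321.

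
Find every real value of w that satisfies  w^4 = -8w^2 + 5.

Let u = w^2. The equation becomes u^2 + 8u - 5 = 0.
By the quadratic formula, u = -4 + sqrt(21) or u = -sqrt(21) - 4.
w^2 = -4 + sqrt(21) gives w = +/-sqrt(-4 + sqrt(21)) ~= +/-0.7633.
w^2 = -sqrt(21) - 4 < 0 has no real solution.

w = -0.7633 or w = 0.7633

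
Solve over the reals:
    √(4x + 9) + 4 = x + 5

Isolate the radical: √(4x + 9) = x + 1.
Square both sides: 4x + 9 = (x + 1)².
Expand and rearrange: x² - 2x - 8 = 0.
Solving gives x = 4 or x = -2.
Check each candidate in the original equation:
  x = 4: √(25) = 5, while x + 1 = 5 — valid.
  x = -2: √(1) = 1, while x + 1 = -1 — extraneous.

x = 4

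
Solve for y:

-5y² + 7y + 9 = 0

Discriminant: (7)² − 4·(-5)·9 = 229.
Quadratic formula: y = (-7 ± √229) / (-10).
So y = 7/10 - √(229)/10 ≈ -0.8133 or y = 7/10 + √(229)/10 ≈ 2.2133.

y = -0.8133 or y = 2.2133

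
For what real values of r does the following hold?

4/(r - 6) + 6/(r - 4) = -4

Multiply both sides by (r - 6)(r - 4):
4(r - 4) + 6(r - 6) = -4(r - 6)(r - 4).
Expand and collect terms: -4r² + 30r - 44 = 0.
Factor or apply the quadratic formula: r = 2 or r = 5.5.
Neither value makes a denominator zero (r ≠ 6, r ≠ 4), so both are valid.

r = 2 or r = 5.5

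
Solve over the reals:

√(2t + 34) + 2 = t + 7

Isolate the radical: √(2t + 34) = t + 5.
Square both sides: 2t + 34 = (t + 5)².
Expand and rearrange: t² + 8t - 9 = 0.
Solving gives t = 1 or t = -9.
Check each candidate in the original equation:
  t = 1: √(36) = 6, while t + 5 = 6 — valid.
  t = -9: √(16) = 4, while t + 5 = -4 — extraneous.

t = 1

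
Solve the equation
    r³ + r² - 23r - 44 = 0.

r = -4 or r = -2.1401 or r = 5.1401

Possible rational roots are divisors of -44. Testing r = -4 gives 0, so (r + 4) is a factor.
Divide: r³ + r² - 23r - 44 = (r + 4)(r² - 3r - 11).
Apply the quadratic formula to r² - 3r - 11 = 0: r = (3 ± √53)/2, i.e. r ≈ 5.1401 or r ≈ -2.1401.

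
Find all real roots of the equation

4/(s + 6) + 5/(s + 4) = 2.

Multiply both sides by (s + 6)(s + 4):
4(s + 4) + 5(s + 6) = 2(s + 6)(s + 4).
Expand and collect terms: 2s² + 11s + 2 = 0.
By the quadratic formula, s = (-11 ± √105) / 4, so s ≈ -0.1883 or s ≈ -5.3117.
Neither value makes a denominator zero (s ≠ -6, s ≠ -4), so both are valid.

s = -5.3117 or s = -0.1883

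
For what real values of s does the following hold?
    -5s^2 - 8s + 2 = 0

s = -1.8198 or s = 0.2198

Discriminant: (-8)^2 - 4*(-5)*2 = 104.
Quadratic formula: s = (8 +/- sqrt(104)) / (-10).
So s = -sqrt(26)/5 - 4/5 ~= -1.8198 or s = -4/5 + sqrt(26)/5 ~= 0.2198.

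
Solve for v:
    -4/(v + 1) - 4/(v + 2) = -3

v = -1.5907 or v = 1.2573

Multiply both sides by (v + 1)(v + 2):
-4(v + 2) - 4(v + 1) = -3(v + 1)(v + 2).
Expand and collect terms: -3v^2 - v + 6 = 0.
By the quadratic formula, v = (1 +/- sqrt(73)) / -6, so v ~= -1.5907 or v ~= 1.2573.
Neither value makes a denominator zero (v != -1, v != -2), so both are valid.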